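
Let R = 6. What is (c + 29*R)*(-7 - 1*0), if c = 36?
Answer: -1470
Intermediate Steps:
(c + 29*R)*(-7 - 1*0) = (36 + 29*6)*(-7 - 1*0) = (36 + 174)*(-7 + 0) = 210*(-7) = -1470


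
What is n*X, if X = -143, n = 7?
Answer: -1001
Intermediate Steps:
n*X = 7*(-143) = -1001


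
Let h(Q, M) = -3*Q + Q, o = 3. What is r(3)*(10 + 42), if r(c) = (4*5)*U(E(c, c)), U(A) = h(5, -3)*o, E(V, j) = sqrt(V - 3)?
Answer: -31200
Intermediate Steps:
E(V, j) = sqrt(-3 + V)
h(Q, M) = -2*Q
U(A) = -30 (U(A) = -2*5*3 = -10*3 = -30)
r(c) = -600 (r(c) = (4*5)*(-30) = 20*(-30) = -600)
r(3)*(10 + 42) = -600*(10 + 42) = -600*52 = -31200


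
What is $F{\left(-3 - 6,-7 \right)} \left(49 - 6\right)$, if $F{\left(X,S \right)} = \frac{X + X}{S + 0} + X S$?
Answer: $\frac{19737}{7} \approx 2819.6$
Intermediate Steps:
$F{\left(X,S \right)} = S X + \frac{2 X}{S}$ ($F{\left(X,S \right)} = \frac{2 X}{S} + S X = S X + \frac{2 X}{S}$)
$F{\left(-3 - 6,-7 \right)} \left(49 - 6\right) = \frac{\left(-3 - 6\right) \left(2 + \left(-7\right)^{2}\right)}{-7} \left(49 - 6\right) = \left(-3 - 6\right) \left(- \frac{1}{7}\right) \left(2 + 49\right) 43 = \left(-9\right) \left(- \frac{1}{7}\right) 51 \cdot 43 = \frac{459}{7} \cdot 43 = \frac{19737}{7}$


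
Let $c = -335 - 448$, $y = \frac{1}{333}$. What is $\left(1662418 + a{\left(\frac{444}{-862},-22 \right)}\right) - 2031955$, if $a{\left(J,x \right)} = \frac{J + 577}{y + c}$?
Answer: $- \frac{41527940548731}{112378078} \approx -3.6954 \cdot 10^{5}$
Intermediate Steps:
$y = \frac{1}{333} \approx 0.003003$
$c = -783$
$a{\left(J,x \right)} = - \frac{192141}{260738} - \frac{333 J}{260738}$ ($a{\left(J,x \right)} = \frac{J + 577}{\frac{1}{333} - 783} = \frac{577 + J}{- \frac{260738}{333}} = \left(577 + J\right) \left(- \frac{333}{260738}\right) = - \frac{192141}{260738} - \frac{333 J}{260738}$)
$\left(1662418 + a{\left(\frac{444}{-862},-22 \right)}\right) - 2031955 = \left(1662418 - \left(\frac{192141}{260738} + \frac{333 \frac{444}{-862}}{260738}\right)\right) - 2031955 = \left(1662418 - \left(\frac{192141}{260738} + \frac{333 \cdot 444 \left(- \frac{1}{862}\right)}{260738}\right)\right) - 2031955 = \left(1662418 - \frac{82738845}{112378078}\right) - 2031955 = \frac{186819256933759}{112378078} - 2031955 = - \frac{41527940548731}{112378078}$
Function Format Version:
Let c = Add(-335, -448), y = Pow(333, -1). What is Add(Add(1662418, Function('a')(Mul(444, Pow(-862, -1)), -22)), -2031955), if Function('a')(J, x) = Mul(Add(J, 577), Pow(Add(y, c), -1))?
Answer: Rational(-41527940548731, 112378078) ≈ -3.6954e+5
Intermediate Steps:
y = Rational(1, 333) ≈ 0.0030030
c = -783
Function('a')(J, x) = Add(Rational(-192141, 260738), Mul(Rational(-333, 260738), J)) (Function('a')(J, x) = Mul(Add(J, 577), Pow(Add(Rational(1, 333), -783), -1)) = Mul(Add(577, J), Pow(Rational(-260738, 333), -1)) = Mul(Add(577, J), Rational(-333, 260738)) = Add(Rational(-192141, 260738), Mul(Rational(-333, 260738), J)))
Add(Add(1662418, Function('a')(Mul(444, Pow(-862, -1)), -22)), -2031955) = Add(Add(1662418, Add(Rational(-192141, 260738), Mul(Rational(-333, 260738), Mul(444, Pow(-862, -1))))), -2031955) = Add(Add(1662418, Add(Rational(-192141, 260738), Mul(Rational(-333, 260738), Mul(444, Rational(-1, 862))))), -2031955) = Add(Add(1662418, Add(Rational(-192141, 260738), Mul(Rational(-333, 260738), Rational(-222, 431)))), -2031955) = Add(Add(1662418, Add(Rational(-192141, 260738), Rational(36963, 56189039))), -2031955) = Add(Add(1662418, Rational(-82738845, 112378078)), -2031955) = Add(Rational(186819256933759, 112378078), -2031955) = Rational(-41527940548731, 112378078)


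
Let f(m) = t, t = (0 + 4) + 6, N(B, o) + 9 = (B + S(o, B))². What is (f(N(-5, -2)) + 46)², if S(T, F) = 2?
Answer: 3136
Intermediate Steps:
N(B, o) = -9 + (2 + B)² (N(B, o) = -9 + (B + 2)² = -9 + (2 + B)²)
t = 10 (t = 4 + 6 = 10)
f(m) = 10
(f(N(-5, -2)) + 46)² = (10 + 46)² = 56² = 3136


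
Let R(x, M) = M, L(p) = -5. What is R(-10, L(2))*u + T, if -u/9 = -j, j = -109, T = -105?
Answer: 4800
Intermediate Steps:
u = -981 (u = -(-9)*(-109) = -9*109 = -981)
R(-10, L(2))*u + T = -5*(-981) - 105 = 4905 - 105 = 4800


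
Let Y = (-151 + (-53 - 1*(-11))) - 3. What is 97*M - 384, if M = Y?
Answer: -19396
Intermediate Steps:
Y = -196 (Y = (-151 + (-53 + 11)) - 3 = (-151 - 42) - 3 = -193 - 3 = -196)
M = -196
97*M - 384 = 97*(-196) - 384 = -19012 - 384 = -19396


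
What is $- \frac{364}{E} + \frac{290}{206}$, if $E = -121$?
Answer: $\frac{55037}{12463} \approx 4.416$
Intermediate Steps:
$- \frac{364}{E} + \frac{290}{206} = - \frac{364}{-121} + \frac{290}{206} = \left(-364\right) \left(- \frac{1}{121}\right) + 290 \cdot \frac{1}{206} = \frac{364}{121} + \frac{145}{103} = \frac{55037}{12463}$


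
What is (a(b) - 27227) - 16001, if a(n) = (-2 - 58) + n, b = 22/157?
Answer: -6796194/157 ≈ -43288.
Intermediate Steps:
b = 22/157 (b = 22*(1/157) = 22/157 ≈ 0.14013)
a(n) = -60 + n
(a(b) - 27227) - 16001 = ((-60 + 22/157) - 27227) - 16001 = (-9398/157 - 27227) - 16001 = -4284037/157 - 16001 = -6796194/157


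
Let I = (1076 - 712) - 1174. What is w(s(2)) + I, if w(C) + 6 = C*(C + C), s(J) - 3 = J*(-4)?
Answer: -766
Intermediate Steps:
s(J) = 3 - 4*J (s(J) = 3 + J*(-4) = 3 - 4*J)
I = -810 (I = 364 - 1174 = -810)
w(C) = -6 + 2*C² (w(C) = -6 + C*(C + C) = -6 + C*(2*C) = -6 + 2*C²)
w(s(2)) + I = (-6 + 2*(3 - 4*2)²) - 810 = (-6 + 2*(3 - 8)²) - 810 = (-6 + 2*(-5)²) - 810 = (-6 + 2*25) - 810 = (-6 + 50) - 810 = 44 - 810 = -766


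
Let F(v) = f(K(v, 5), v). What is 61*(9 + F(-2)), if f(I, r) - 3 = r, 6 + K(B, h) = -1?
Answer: 610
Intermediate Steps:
K(B, h) = -7 (K(B, h) = -6 - 1 = -7)
f(I, r) = 3 + r
F(v) = 3 + v
61*(9 + F(-2)) = 61*(9 + (3 - 2)) = 61*(9 + 1) = 61*10 = 610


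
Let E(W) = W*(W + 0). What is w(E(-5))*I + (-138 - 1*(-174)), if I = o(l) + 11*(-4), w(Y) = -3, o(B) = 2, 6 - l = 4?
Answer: 162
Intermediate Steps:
l = 2 (l = 6 - 1*4 = 6 - 4 = 2)
E(W) = W**2 (E(W) = W*W = W**2)
I = -42 (I = 2 + 11*(-4) = 2 - 44 = -42)
w(E(-5))*I + (-138 - 1*(-174)) = -3*(-42) + (-138 - 1*(-174)) = 126 + (-138 + 174) = 126 + 36 = 162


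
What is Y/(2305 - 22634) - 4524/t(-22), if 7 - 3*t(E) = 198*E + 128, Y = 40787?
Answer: -448638133/86093315 ≈ -5.2111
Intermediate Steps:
t(E) = -121/3 - 66*E (t(E) = 7/3 - (198*E + 128)/3 = 7/3 - (128 + 198*E)/3 = 7/3 + (-128/3 - 66*E) = -121/3 - 66*E)
Y/(2305 - 22634) - 4524/t(-22) = 40787/(2305 - 22634) - 4524/(-121/3 - 66*(-22)) = 40787/(-20329) - 4524/(-121/3 + 1452) = 40787*(-1/20329) - 4524/4235/3 = -40787/20329 - 4524*3/4235 = -40787/20329 - 13572/4235 = -448638133/86093315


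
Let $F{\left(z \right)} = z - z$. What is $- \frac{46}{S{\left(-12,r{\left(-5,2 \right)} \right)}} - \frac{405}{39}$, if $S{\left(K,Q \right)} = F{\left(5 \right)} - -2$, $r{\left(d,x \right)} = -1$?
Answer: $- \frac{434}{13} \approx -33.385$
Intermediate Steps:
$F{\left(z \right)} = 0$
$S{\left(K,Q \right)} = 2$ ($S{\left(K,Q \right)} = 0 - -2 = 0 + 2 = 2$)
$- \frac{46}{S{\left(-12,r{\left(-5,2 \right)} \right)}} - \frac{405}{39} = - \frac{46}{2} - \frac{405}{39} = \left(-46\right) \frac{1}{2} - \frac{135}{13} = -23 - \frac{135}{13} = - \frac{434}{13}$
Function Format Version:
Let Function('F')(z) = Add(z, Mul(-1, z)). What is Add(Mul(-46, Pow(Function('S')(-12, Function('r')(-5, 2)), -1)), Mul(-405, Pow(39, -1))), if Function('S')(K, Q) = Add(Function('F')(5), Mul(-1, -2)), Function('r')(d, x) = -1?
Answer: Rational(-434, 13) ≈ -33.385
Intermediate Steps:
Function('F')(z) = 0
Function('S')(K, Q) = 2 (Function('S')(K, Q) = Add(0, Mul(-1, -2)) = Add(0, 2) = 2)
Add(Mul(-46, Pow(Function('S')(-12, Function('r')(-5, 2)), -1)), Mul(-405, Pow(39, -1))) = Add(Mul(-46, Pow(2, -1)), Mul(-405, Pow(39, -1))) = Add(Mul(-46, Rational(1, 2)), Mul(-405, Rational(1, 39))) = Add(-23, Rational(-135, 13)) = Rational(-434, 13)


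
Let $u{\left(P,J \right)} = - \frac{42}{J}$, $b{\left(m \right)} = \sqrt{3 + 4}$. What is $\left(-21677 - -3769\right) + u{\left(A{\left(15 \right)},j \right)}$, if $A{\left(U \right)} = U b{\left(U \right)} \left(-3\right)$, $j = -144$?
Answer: $- \frac{429785}{24} \approx -17908.0$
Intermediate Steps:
$b{\left(m \right)} = \sqrt{7}$
$A{\left(U \right)} = - 3 U \sqrt{7}$ ($A{\left(U \right)} = U \sqrt{7} \left(-3\right) = - 3 U \sqrt{7}$)
$\left(-21677 - -3769\right) + u{\left(A{\left(15 \right)},j \right)} = \left(-21677 - -3769\right) - \frac{42}{-144} = \left(-21677 + 3769\right) - - \frac{7}{24} = -17908 + \frac{7}{24} = - \frac{429785}{24}$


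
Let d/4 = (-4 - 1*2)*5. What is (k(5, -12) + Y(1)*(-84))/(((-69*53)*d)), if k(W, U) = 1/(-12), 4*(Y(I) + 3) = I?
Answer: 2771/5266080 ≈ 0.00052620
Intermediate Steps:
Y(I) = -3 + I/4
k(W, U) = -1/12
d = -120 (d = 4*((-4 - 1*2)*5) = 4*((-4 - 2)*5) = 4*(-6*5) = 4*(-30) = -120)
(k(5, -12) + Y(1)*(-84))/(((-69*53)*d)) = (-1/12 + (-3 + (¼)*1)*(-84))/((-69*53*(-120))) = (-1/12 + (-3 + ¼)*(-84))/((-3657*(-120))) = (-1/12 - 11/4*(-84))/438840 = (-1/12 + 231)*(1/438840) = (2771/12)*(1/438840) = 2771/5266080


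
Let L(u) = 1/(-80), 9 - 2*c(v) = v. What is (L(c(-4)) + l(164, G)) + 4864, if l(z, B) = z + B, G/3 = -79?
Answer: 383279/80 ≈ 4791.0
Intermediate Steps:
c(v) = 9/2 - v/2
G = -237 (G = 3*(-79) = -237)
L(u) = -1/80
l(z, B) = B + z
(L(c(-4)) + l(164, G)) + 4864 = (-1/80 + (-237 + 164)) + 4864 = (-1/80 - 73) + 4864 = -5841/80 + 4864 = 383279/80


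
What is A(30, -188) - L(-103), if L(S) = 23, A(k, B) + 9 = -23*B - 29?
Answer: 4263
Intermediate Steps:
A(k, B) = -38 - 23*B (A(k, B) = -9 + (-23*B - 29) = -9 + (-29 - 23*B) = -38 - 23*B)
A(30, -188) - L(-103) = (-38 - 23*(-188)) - 1*23 = (-38 + 4324) - 23 = 4286 - 23 = 4263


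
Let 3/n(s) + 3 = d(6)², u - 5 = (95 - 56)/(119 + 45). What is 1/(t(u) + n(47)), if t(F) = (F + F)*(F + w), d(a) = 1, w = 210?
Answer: 13448/30301669 ≈ 0.00044380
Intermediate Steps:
u = 859/164 (u = 5 + (95 - 56)/(119 + 45) = 5 + 39/164 = 859/164 ≈ 5.2378)
n(s) = -3/2 (n(s) = 3/(-3 + 1²) = 3/(-3 + 1) = 3/(-2) = 3*(-½) = -3/2)
t(F) = 2*F*(210 + F) (t(F) = (F + F)*(F + 210) = (2*F)*(210 + F) = 2*F*(210 + F))
1/(t(u) + n(47)) = 1/(2*(859/164)*(210 + 859/164) - 3/2) = 1/(2*(859/164)*(35299/164) - 3/2) = 1/(30321841/13448 - 3/2) = 1/(30301669/13448) = 13448/30301669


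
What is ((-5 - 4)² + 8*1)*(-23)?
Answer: -2047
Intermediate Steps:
((-5 - 4)² + 8*1)*(-23) = ((-9)² + 8)*(-23) = (81 + 8)*(-23) = 89*(-23) = -2047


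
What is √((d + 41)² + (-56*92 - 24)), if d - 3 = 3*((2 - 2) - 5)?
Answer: 17*I*√15 ≈ 65.841*I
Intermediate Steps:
d = -12 (d = 3 + 3*((2 - 2) - 5) = 3 + 3*(0 - 5) = 3 + 3*(-5) = 3 - 15 = -12)
√((d + 41)² + (-56*92 - 24)) = √((-12 + 41)² + (-56*92 - 24)) = √(29² + (-5152 - 24)) = √(841 - 5176) = √(-4335) = 17*I*√15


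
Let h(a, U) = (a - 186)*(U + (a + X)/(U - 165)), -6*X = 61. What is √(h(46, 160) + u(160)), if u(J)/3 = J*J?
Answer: √498630/3 ≈ 235.38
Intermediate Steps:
X = -61/6 (X = -⅙*61 = -61/6 ≈ -10.167)
u(J) = 3*J² (u(J) = 3*(J*J) = 3*J²)
h(a, U) = (-186 + a)*(U + (-61/6 + a)/(-165 + U)) (h(a, U) = (a - 186)*(U + (a - 61/6)/(U - 165)) = (-186 + a)*(U + (-61/6 + a)/(-165 + U)))
√(h(46, 160) + u(160)) = √((1891 + 46² - 186*160² + 30690*160 - 1177/6*46 + 46*160² - 165*160*46)/(-165 + 160) + 3*160²) = √((1891 + 2116 - 186*25600 + 4910400 - 27071/3 + 46*25600 - 1214400)/(-5) + 3*25600) = √(-(1891 + 2116 - 4761600 + 4910400 - 27071/3 + 1177600 - 1214400)/5 + 76800) = √(-⅕*320950/3 + 76800) = √(-64190/3 + 76800) = √(166210/3) = √498630/3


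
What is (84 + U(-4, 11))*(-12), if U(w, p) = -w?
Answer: -1056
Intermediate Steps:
(84 + U(-4, 11))*(-12) = (84 - 1*(-4))*(-12) = (84 + 4)*(-12) = 88*(-12) = -1056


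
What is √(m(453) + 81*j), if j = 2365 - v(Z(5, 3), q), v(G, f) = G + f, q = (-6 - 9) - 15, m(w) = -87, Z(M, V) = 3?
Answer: √193665 ≈ 440.07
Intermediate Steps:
q = -30 (q = -15 - 15 = -30)
j = 2392 (j = 2365 - (3 - 30) = 2365 - 1*(-27) = 2365 + 27 = 2392)
√(m(453) + 81*j) = √(-87 + 81*2392) = √(-87 + 193752) = √193665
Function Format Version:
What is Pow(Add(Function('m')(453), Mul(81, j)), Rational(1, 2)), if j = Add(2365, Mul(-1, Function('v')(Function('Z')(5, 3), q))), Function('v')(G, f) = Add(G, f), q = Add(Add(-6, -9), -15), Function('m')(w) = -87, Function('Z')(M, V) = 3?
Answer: Pow(193665, Rational(1, 2)) ≈ 440.07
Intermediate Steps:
q = -30 (q = Add(-15, -15) = -30)
j = 2392 (j = Add(2365, Mul(-1, Add(3, -30))) = Add(2365, Mul(-1, -27)) = Add(2365, 27) = 2392)
Pow(Add(Function('m')(453), Mul(81, j)), Rational(1, 2)) = Pow(Add(-87, Mul(81, 2392)), Rational(1, 2)) = Pow(Add(-87, 193752), Rational(1, 2)) = Pow(193665, Rational(1, 2))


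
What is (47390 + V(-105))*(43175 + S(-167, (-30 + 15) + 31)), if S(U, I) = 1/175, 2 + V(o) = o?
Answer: 357252664158/175 ≈ 2.0414e+9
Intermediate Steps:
V(o) = -2 + o
S(U, I) = 1/175
(47390 + V(-105))*(43175 + S(-167, (-30 + 15) + 31)) = (47390 + (-2 - 105))*(43175 + 1/175) = (47390 - 107)*(7555626/175) = 47283*(7555626/175) = 357252664158/175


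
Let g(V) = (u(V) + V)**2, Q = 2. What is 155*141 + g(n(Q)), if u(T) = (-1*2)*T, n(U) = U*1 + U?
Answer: 21871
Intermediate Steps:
n(U) = 2*U (n(U) = U + U = 2*U)
u(T) = -2*T
g(V) = V**2 (g(V) = (-2*V + V)**2 = (-V)**2 = V**2)
155*141 + g(n(Q)) = 155*141 + (2*2)**2 = 21855 + 4**2 = 21855 + 16 = 21871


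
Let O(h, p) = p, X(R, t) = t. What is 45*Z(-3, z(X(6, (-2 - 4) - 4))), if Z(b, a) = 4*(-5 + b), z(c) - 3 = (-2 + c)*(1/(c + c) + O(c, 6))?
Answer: -1440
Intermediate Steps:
z(c) = 3 + (-2 + c)*(6 + 1/(2*c)) (z(c) = 3 + (-2 + c)*(1/(c + c) + 6) = 3 + (-2 + c)*(1/(2*c) + 6) = 3 + (-2 + c)*(6 + 1/(2*c)))
Z(b, a) = -20 + 4*b
45*Z(-3, z(X(6, (-2 - 4) - 4))) = 45*(-20 + 4*(-3)) = 45*(-20 - 12) = 45*(-32) = -1440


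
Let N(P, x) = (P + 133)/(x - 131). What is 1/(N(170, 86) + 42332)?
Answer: 15/634879 ≈ 2.3627e-5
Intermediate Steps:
N(P, x) = (133 + P)/(-131 + x)
1/(N(170, 86) + 42332) = 1/((133 + 170)/(-131 + 86) + 42332) = 1/(303/(-45) + 42332) = 1/(-1/45*303 + 42332) = 1/(-101/15 + 42332) = 1/(634879/15) = 15/634879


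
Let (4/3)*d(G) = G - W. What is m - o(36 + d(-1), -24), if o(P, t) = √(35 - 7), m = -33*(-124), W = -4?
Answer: 4092 - 2*√7 ≈ 4086.7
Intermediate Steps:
d(G) = 3 + 3*G/4 (d(G) = 3*(G - 1*(-4))/4 = 3*(G + 4)/4 = 3*(4 + G)/4 = 3 + 3*G/4)
m = 4092
o(P, t) = 2*√7 (o(P, t) = √28 = 2*√7)
m - o(36 + d(-1), -24) = 4092 - 2*√7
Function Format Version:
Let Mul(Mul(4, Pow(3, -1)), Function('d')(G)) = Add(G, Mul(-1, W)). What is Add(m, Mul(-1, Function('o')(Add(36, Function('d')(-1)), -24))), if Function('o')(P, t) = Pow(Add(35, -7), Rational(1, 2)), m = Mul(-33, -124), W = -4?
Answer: Add(4092, Mul(-2, Pow(7, Rational(1, 2)))) ≈ 4086.7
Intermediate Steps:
Function('d')(G) = Add(3, Mul(Rational(3, 4), G)) (Function('d')(G) = Mul(Rational(3, 4), Add(G, Mul(-1, -4))) = Mul(Rational(3, 4), Add(G, 4)) = Mul(Rational(3, 4), Add(4, G)) = Add(3, Mul(Rational(3, 4), G)))
m = 4092
Function('o')(P, t) = Mul(2, Pow(7, Rational(1, 2))) (Function('o')(P, t) = Pow(28, Rational(1, 2)) = Mul(2, Pow(7, Rational(1, 2))))
Add(m, Mul(-1, Function('o')(Add(36, Function('d')(-1)), -24))) = Add(4092, Mul(-1, Mul(2, Pow(7, Rational(1, 2))))) = Add(4092, Mul(-2, Pow(7, Rational(1, 2))))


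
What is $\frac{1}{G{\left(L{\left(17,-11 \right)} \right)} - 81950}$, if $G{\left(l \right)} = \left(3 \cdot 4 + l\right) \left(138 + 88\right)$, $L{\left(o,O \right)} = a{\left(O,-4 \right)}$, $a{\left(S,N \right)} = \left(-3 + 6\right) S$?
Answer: $- \frac{1}{86696} \approx -1.1535 \cdot 10^{-5}$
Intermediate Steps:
$a{\left(S,N \right)} = 3 S$
$L{\left(o,O \right)} = 3 O$
$G{\left(l \right)} = 2712 + 226 l$ ($G{\left(l \right)} = \left(12 + l\right) 226 = 2712 + 226 l$)
$\frac{1}{G{\left(L{\left(17,-11 \right)} \right)} - 81950} = \frac{1}{\left(2712 + 226 \cdot 3 \left(-11\right)\right) - 81950} = \frac{1}{\left(2712 + 226 \left(-33\right)\right) - 81950} = \frac{1}{\left(2712 - 7458\right) - 81950} = \frac{1}{-4746 - 81950} = \frac{1}{-86696} = - \frac{1}{86696}$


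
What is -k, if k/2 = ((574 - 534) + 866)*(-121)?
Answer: 219252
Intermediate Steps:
k = -219252 (k = 2*(((574 - 534) + 866)*(-121)) = 2*((40 + 866)*(-121)) = 2*(906*(-121)) = 2*(-109626) = -219252)
-k = -1*(-219252) = 219252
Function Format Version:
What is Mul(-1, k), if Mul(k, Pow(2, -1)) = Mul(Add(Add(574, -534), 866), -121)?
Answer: 219252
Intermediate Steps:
k = -219252 (k = Mul(2, Mul(Add(Add(574, -534), 866), -121)) = Mul(2, Mul(Add(40, 866), -121)) = Mul(2, Mul(906, -121)) = Mul(2, -109626) = -219252)
Mul(-1, k) = Mul(-1, -219252) = 219252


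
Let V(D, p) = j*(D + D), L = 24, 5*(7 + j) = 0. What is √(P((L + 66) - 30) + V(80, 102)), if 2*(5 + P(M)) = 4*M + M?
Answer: 5*I*√39 ≈ 31.225*I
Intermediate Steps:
j = -7 (j = -7 + (⅕)*0 = -7 + 0 = -7)
P(M) = -5 + 5*M/2 (P(M) = -5 + (4*M + M)/2 = -5 + (5*M)/2 = -5 + 5*M/2)
V(D, p) = -14*D (V(D, p) = -7*(D + D) = -14*D)
√(P((L + 66) - 30) + V(80, 102)) = √((-5 + 5*((24 + 66) - 30)/2) - 14*80) = √((-5 + 5*(90 - 30)/2) - 1120) = √((-5 + (5/2)*60) - 1120) = √((-5 + 150) - 1120) = √(145 - 1120) = √(-975) = 5*I*√39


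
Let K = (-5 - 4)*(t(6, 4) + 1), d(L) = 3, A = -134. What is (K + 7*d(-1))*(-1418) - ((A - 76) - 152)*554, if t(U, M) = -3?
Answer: 145246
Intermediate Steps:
K = 18 (K = (-5 - 4)*(-3 + 1) = -9*(-2) = 18)
(K + 7*d(-1))*(-1418) - ((A - 76) - 152)*554 = (18 + 7*3)*(-1418) - ((-134 - 76) - 152)*554 = (18 + 21)*(-1418) - (-210 - 152)*554 = 39*(-1418) - (-362)*554 = -55302 - 1*(-200548) = -55302 + 200548 = 145246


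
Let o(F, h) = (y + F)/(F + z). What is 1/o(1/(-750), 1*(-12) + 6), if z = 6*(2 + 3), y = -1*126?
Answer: -22499/94501 ≈ -0.23808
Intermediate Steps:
y = -126
z = 30 (z = 6*5 = 30)
o(F, h) = (-126 + F)/(30 + F) (o(F, h) = (-126 + F)/(F + 30) = (-126 + F)/(30 + F))
1/o(1/(-750), 1*(-12) + 6) = 1/((-126 + 1/(-750))/(30 + 1/(-750))) = 1/((-126 - 1/750)/(30 - 1/750)) = 1/(-94501/750/(22499/750)) = 1/((750/22499)*(-94501/750)) = 1/(-94501/22499) = -22499/94501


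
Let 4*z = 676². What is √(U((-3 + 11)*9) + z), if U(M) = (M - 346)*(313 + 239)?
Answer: 58*I*√11 ≈ 192.36*I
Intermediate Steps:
U(M) = -190992 + 552*M (U(M) = (-346 + M)*552 = -190992 + 552*M)
z = 114244 (z = (¼)*676² = (¼)*456976 = 114244)
√(U((-3 + 11)*9) + z) = √((-190992 + 552*((-3 + 11)*9)) + 114244) = √((-190992 + 552*(8*9)) + 114244) = √((-190992 + 552*72) + 114244) = √((-190992 + 39744) + 114244) = √(-151248 + 114244) = √(-37004) = 58*I*√11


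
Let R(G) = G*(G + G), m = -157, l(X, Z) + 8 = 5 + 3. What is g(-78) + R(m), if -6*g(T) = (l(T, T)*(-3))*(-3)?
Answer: 49298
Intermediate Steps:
l(X, Z) = 0 (l(X, Z) = -8 + (5 + 3) = -8 + 8 = 0)
g(T) = 0 (g(T) = -0*(-3)*(-3)/6 = -0*(-3) = -1/6*0 = 0)
R(G) = 2*G**2 (R(G) = G*(2*G) = 2*G**2)
g(-78) + R(m) = 0 + 2*(-157)**2 = 0 + 2*24649 = 0 + 49298 = 49298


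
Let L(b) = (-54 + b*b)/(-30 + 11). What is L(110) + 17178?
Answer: 16544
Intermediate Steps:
L(b) = 54/19 - b²/19 (L(b) = (-54 + b²)/(-19) = (-54 + b²)*(-1/19) = 54/19 - b²/19)
L(110) + 17178 = (54/19 - 1/19*110²) + 17178 = (54/19 - 1/19*12100) + 17178 = (54/19 - 12100/19) + 17178 = -634 + 17178 = 16544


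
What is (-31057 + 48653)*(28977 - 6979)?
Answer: 387076808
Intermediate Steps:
(-31057 + 48653)*(28977 - 6979) = 17596*21998 = 387076808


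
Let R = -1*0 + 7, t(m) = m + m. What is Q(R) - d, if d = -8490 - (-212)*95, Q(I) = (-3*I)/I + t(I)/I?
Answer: -11651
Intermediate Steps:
t(m) = 2*m
R = 7 (R = 0 + 7 = 7)
Q(I) = -1 (Q(I) = (-3*I)/I + (2*I)/I = -3 + 2 = -1)
d = 11650 (d = -8490 - 1*(-20140) = -8490 + 20140 = 11650)
Q(R) - d = -1 - 1*11650 = -1 - 11650 = -11651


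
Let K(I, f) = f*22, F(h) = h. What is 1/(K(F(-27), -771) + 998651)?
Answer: 1/981689 ≈ 1.0187e-6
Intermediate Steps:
K(I, f) = 22*f
1/(K(F(-27), -771) + 998651) = 1/(22*(-771) + 998651) = 1/(-16962 + 998651) = 1/981689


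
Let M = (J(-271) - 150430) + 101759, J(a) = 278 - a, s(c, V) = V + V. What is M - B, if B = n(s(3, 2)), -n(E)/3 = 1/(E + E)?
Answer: -384973/8 ≈ -48122.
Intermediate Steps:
s(c, V) = 2*V
n(E) = -3/(2*E) (n(E) = -3/(E + E) = -3*1/(2*E) = -3/(2*E))
M = -48122 (M = ((278 - 1*(-271)) - 150430) + 101759 = ((278 + 271) - 150430) + 101759 = (549 - 150430) + 101759 = -149881 + 101759 = -48122)
B = -3/8 (B = -3/(2*(2*2)) = -3/2/4 = -3/2*¼ = -3/8 ≈ -0.37500)
M - B = -48122 - 1*(-3/8) = -48122 + 3/8 = -384973/8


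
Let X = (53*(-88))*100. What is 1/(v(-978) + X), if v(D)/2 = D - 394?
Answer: -1/469144 ≈ -2.1315e-6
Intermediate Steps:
v(D) = -788 + 2*D (v(D) = 2*(D - 394) = 2*(-394 + D) = -788 + 2*D)
X = -466400 (X = -4664*100 = -466400)
1/(v(-978) + X) = 1/((-788 + 2*(-978)) - 466400) = 1/((-788 - 1956) - 466400) = 1/(-2744 - 466400) = 1/(-469144) = -1/469144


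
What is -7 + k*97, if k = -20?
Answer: -1947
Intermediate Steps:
-7 + k*97 = -7 - 20*97 = -7 - 1940 = -1947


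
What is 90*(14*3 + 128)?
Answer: 15300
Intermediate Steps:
90*(14*3 + 128) = 90*(42 + 128) = 90*170 = 15300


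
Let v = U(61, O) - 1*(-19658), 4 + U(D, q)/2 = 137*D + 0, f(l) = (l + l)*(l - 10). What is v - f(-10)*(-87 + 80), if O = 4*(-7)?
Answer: 39164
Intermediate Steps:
O = -28
f(l) = 2*l*(-10 + l) (f(l) = (2*l)*(-10 + l) = 2*l*(-10 + l))
U(D, q) = -8 + 274*D (U(D, q) = -8 + 2*(137*D + 0) = -8 + 2*(137*D) = -8 + 274*D)
v = 36364 (v = (-8 + 274*61) - 1*(-19658) = (-8 + 16714) + 19658 = 16706 + 19658 = 36364)
v - f(-10)*(-87 + 80) = 36364 - 2*(-10)*(-10 - 10)*(-87 + 80) = 36364 - 2*(-10)*(-20)*(-7) = 36364 - 400*(-7) = 36364 - 1*(-2800) = 36364 + 2800 = 39164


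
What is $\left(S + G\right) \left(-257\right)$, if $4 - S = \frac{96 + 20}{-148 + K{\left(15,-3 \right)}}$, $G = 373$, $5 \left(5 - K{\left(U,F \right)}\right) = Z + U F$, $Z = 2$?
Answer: $- \frac{16314617}{168} \approx -97111.0$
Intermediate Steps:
$K{\left(U,F \right)} = \frac{23}{5} - \frac{F U}{5}$ ($K{\left(U,F \right)} = 5 - \frac{2 + U F}{5} = 5 - \frac{2 + F U}{5} = 5 - \left(\frac{2}{5} + \frac{F U}{5}\right) = \frac{23}{5} - \frac{F U}{5}$)
$S = \frac{817}{168}$ ($S = 4 - \frac{96 + 20}{-148 - \left(- \frac{23}{5} - 9\right)} = 4 - \frac{116}{-148 + \left(\frac{23}{5} + 9\right)} = 4 - \frac{116}{-148 + \frac{68}{5}} = 4 - \frac{116}{- \frac{672}{5}} = 4 - 116 \left(- \frac{5}{672}\right) = 4 - - \frac{145}{168} = 4 + \frac{145}{168} = \frac{817}{168} \approx 4.8631$)
$\left(S + G\right) \left(-257\right) = \left(\frac{817}{168} + 373\right) \left(-257\right) = \frac{63481}{168} \left(-257\right) = - \frac{16314617}{168}$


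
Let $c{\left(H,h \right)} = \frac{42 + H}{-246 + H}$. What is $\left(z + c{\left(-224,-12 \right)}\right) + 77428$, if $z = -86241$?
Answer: $- \frac{2070964}{235} \approx -8812.6$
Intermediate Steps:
$c{\left(H,h \right)} = \frac{42 + H}{-246 + H}$
$\left(z + c{\left(-224,-12 \right)}\right) + 77428 = \left(-86241 + \frac{42 - 224}{-246 - 224}\right) + 77428 = \left(-86241 + \frac{1}{-470} \left(-182\right)\right) + 77428 = \left(-86241 - - \frac{91}{235}\right) + 77428 = \left(-86241 + \frac{91}{235}\right) + 77428 = - \frac{20266544}{235} + 77428 = - \frac{2070964}{235}$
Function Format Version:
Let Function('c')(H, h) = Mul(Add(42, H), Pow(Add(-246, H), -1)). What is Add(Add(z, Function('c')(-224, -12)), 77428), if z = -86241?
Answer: Rational(-2070964, 235) ≈ -8812.6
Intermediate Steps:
Function('c')(H, h) = Mul(Pow(Add(-246, H), -1), Add(42, H))
Add(Add(z, Function('c')(-224, -12)), 77428) = Add(Add(-86241, Mul(Pow(Add(-246, -224), -1), Add(42, -224))), 77428) = Add(Add(-86241, Mul(Pow(-470, -1), -182)), 77428) = Add(Add(-86241, Mul(Rational(-1, 470), -182)), 77428) = Add(Add(-86241, Rational(91, 235)), 77428) = Add(Rational(-20266544, 235), 77428) = Rational(-2070964, 235)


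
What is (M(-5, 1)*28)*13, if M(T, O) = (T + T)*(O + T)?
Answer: 14560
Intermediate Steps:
M(T, O) = 2*T*(O + T) (M(T, O) = (2*T)*(O + T) = 2*T*(O + T))
(M(-5, 1)*28)*13 = ((2*(-5)*(1 - 5))*28)*13 = ((2*(-5)*(-4))*28)*13 = (40*28)*13 = 1120*13 = 14560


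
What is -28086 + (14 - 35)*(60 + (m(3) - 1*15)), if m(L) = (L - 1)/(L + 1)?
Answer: -58083/2 ≈ -29042.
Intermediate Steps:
m(L) = (-1 + L)/(1 + L)
-28086 + (14 - 35)*(60 + (m(3) - 1*15)) = -28086 + (14 - 35)*(60 + ((-1 + 3)/(1 + 3) - 1*15)) = -28086 - 21*(60 + (2/4 - 15)) = -28086 - 21*(60 + ((1/4)*2 - 15)) = -28086 - 21*(60 + (1/2 - 15)) = -28086 - 21*(60 - 29/2) = -28086 - 21*91/2 = -28086 - 1911/2 = -58083/2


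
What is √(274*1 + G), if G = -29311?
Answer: I*√29037 ≈ 170.4*I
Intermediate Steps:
√(274*1 + G) = √(274*1 - 29311) = √(274 - 29311) = √(-29037) = I*√29037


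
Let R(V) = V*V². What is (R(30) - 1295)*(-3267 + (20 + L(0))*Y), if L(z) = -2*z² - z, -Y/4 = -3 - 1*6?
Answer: -65470635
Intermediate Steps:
Y = 36 (Y = -4*(-3 - 1*6) = -4*(-3 - 6) = -4*(-9) = 36)
R(V) = V³
L(z) = -z - 2*z²
(R(30) - 1295)*(-3267 + (20 + L(0))*Y) = (30³ - 1295)*(-3267 + (20 - 1*0*(1 + 2*0))*36) = (27000 - 1295)*(-3267 + (20 - 1*0*(1 + 0))*36) = 25705*(-3267 + (20 - 1*0*1)*36) = 25705*(-3267 + (20 + 0)*36) = 25705*(-3267 + 20*36) = 25705*(-3267 + 720) = 25705*(-2547) = -65470635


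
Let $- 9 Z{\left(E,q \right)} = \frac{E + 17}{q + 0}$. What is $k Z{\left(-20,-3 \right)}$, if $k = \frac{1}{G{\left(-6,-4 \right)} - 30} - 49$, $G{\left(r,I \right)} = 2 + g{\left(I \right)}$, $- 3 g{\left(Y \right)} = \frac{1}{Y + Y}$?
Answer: $\frac{32903}{6039} \approx 5.4484$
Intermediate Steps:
$Z{\left(E,q \right)} = - \frac{17 + E}{9 q}$ ($Z{\left(E,q \right)} = - \frac{\left(E + 17\right) \frac{1}{q + 0}}{9} = - \frac{\left(17 + E\right) \frac{1}{q}}{9} = - \frac{\frac{1}{q} \left(17 + E\right)}{9} = - \frac{17 + E}{9 q}$)
$g{\left(Y \right)} = - \frac{1}{6 Y}$ ($g{\left(Y \right)} = - \frac{1}{3 \left(Y + Y\right)} = - \frac{1}{3 \cdot 2 Y} = - \frac{\frac{1}{2} \frac{1}{Y}}{3} = - \frac{1}{6 Y}$)
$G{\left(r,I \right)} = 2 - \frac{1}{6 I}$
$k = - \frac{32903}{671}$ ($k = \frac{1}{\left(2 - \frac{1}{6 \left(-4\right)}\right) - 30} - 49 = \frac{1}{\left(2 - - \frac{1}{24}\right) - 30} - 49 = \frac{1}{\left(2 + \frac{1}{24}\right) - 30} - 49 = \frac{1}{\frac{49}{24} - 30} - 49 = \frac{1}{- \frac{671}{24}} - 49 = - \frac{24}{671} - 49 = - \frac{32903}{671} \approx -49.036$)
$k Z{\left(-20,-3 \right)} = - \frac{32903 \frac{-17 - -20}{9 \left(-3\right)}}{671} = - \frac{32903 \cdot \frac{1}{9} \left(- \frac{1}{3}\right) \left(-17 + 20\right)}{671} = - \frac{32903 \cdot \frac{1}{9} \left(- \frac{1}{3}\right) 3}{671} = \left(- \frac{32903}{671}\right) \left(- \frac{1}{9}\right) = \frac{32903}{6039}$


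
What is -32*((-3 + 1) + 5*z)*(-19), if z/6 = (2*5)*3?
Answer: 545984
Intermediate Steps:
z = 180 (z = 6*((2*5)*3) = 6*(10*3) = 6*30 = 180)
-32*((-3 + 1) + 5*z)*(-19) = -32*((-3 + 1) + 5*180)*(-19) = -32*(-2 + 900)*(-19) = -32*898*(-19) = -28736*(-19) = 545984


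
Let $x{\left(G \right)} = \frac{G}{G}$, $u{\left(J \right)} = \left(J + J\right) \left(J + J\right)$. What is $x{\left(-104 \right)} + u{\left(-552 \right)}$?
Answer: $1218817$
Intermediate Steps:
$u{\left(J \right)} = 4 J^{2}$ ($u{\left(J \right)} = 2 J 2 J = 4 J^{2}$)
$x{\left(G \right)} = 1$
$x{\left(-104 \right)} + u{\left(-552 \right)} = 1 + 4 \left(-552\right)^{2} = 1 + 4 \cdot 304704 = 1 + 1218816 = 1218817$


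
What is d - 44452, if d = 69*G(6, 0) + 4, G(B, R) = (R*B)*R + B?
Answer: -44034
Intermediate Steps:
G(B, R) = B + B*R² (G(B, R) = (B*R)*R + B = B*R² + B = B + B*R²)
d = 418 (d = 69*(6*(1 + 0²)) + 4 = 69*(6*(1 + 0)) + 4 = 69*(6*1) + 4 = 69*6 + 4 = 414 + 4 = 418)
d - 44452 = 418 - 44452 = -44034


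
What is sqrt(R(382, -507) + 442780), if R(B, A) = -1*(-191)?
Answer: 3*sqrt(49219) ≈ 665.56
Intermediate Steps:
R(B, A) = 191
sqrt(R(382, -507) + 442780) = sqrt(191 + 442780) = sqrt(442971) = 3*sqrt(49219)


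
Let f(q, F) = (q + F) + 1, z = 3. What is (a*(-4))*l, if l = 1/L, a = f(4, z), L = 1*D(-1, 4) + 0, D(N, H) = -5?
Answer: 32/5 ≈ 6.4000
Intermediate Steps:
f(q, F) = 1 + F + q (f(q, F) = (F + q) + 1 = 1 + F + q)
L = -5 (L = 1*(-5) + 0 = -5 + 0 = -5)
a = 8 (a = 1 + 3 + 4 = 8)
l = -⅕ (l = 1/(-5) = -⅕ ≈ -0.20000)
(a*(-4))*l = (8*(-4))*(-⅕) = -32*(-⅕) = 32/5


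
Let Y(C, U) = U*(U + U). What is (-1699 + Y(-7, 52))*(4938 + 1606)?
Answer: 24271696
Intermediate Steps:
Y(C, U) = 2*U² (Y(C, U) = U*(2*U) = 2*U²)
(-1699 + Y(-7, 52))*(4938 + 1606) = (-1699 + 2*52²)*(4938 + 1606) = (-1699 + 2*2704)*6544 = (-1699 + 5408)*6544 = 3709*6544 = 24271696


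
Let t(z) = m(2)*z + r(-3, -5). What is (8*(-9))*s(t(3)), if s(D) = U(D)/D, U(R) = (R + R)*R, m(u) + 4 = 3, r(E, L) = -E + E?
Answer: 432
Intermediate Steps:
r(E, L) = 0
m(u) = -1 (m(u) = -4 + 3 = -1)
U(R) = 2*R² (U(R) = (2*R)*R = 2*R²)
t(z) = -z (t(z) = -z + 0 = -z)
s(D) = 2*D (s(D) = (2*D²)/D = 2*D)
(8*(-9))*s(t(3)) = (8*(-9))*(2*(-1*3)) = -144*(-3) = -72*(-6) = 432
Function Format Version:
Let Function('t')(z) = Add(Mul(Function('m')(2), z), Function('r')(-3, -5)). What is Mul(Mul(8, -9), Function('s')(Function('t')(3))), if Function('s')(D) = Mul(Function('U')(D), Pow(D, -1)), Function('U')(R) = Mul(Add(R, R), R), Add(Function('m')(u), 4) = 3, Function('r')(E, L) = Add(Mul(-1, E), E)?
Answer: 432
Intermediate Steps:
Function('r')(E, L) = 0
Function('m')(u) = -1 (Function('m')(u) = Add(-4, 3) = -1)
Function('U')(R) = Mul(2, Pow(R, 2)) (Function('U')(R) = Mul(Mul(2, R), R) = Mul(2, Pow(R, 2)))
Function('t')(z) = Mul(-1, z) (Function('t')(z) = Add(Mul(-1, z), 0) = Mul(-1, z))
Function('s')(D) = Mul(2, D) (Function('s')(D) = Mul(Mul(2, Pow(D, 2)), Pow(D, -1)) = Mul(2, D))
Mul(Mul(8, -9), Function('s')(Function('t')(3))) = Mul(Mul(8, -9), Mul(2, Mul(-1, 3))) = Mul(-72, Mul(2, -3)) = Mul(-72, -6) = 432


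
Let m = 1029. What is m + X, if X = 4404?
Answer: 5433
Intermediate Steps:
m + X = 1029 + 4404 = 5433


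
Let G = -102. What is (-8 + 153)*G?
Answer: -14790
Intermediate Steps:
(-8 + 153)*G = (-8 + 153)*(-102) = 145*(-102) = -14790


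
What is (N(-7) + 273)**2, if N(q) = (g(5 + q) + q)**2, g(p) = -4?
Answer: 155236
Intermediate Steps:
N(q) = (-4 + q)**2
(N(-7) + 273)**2 = ((-4 - 7)**2 + 273)**2 = ((-11)**2 + 273)**2 = (121 + 273)**2 = 394**2 = 155236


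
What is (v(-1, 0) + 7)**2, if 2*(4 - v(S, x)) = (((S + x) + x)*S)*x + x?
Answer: 121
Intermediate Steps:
v(S, x) = 4 - x/2 - S*x*(S + 2*x)/2 (v(S, x) = 4 - ((((S + x) + x)*S)*x + x)/2 = 4 - (((S + 2*x)*S)*x + x)/2 = 4 - ((S*(S + 2*x))*x + x)/2 = 4 - (S*x*(S + 2*x) + x)/2 = 4 - (x + S*x*(S + 2*x))/2 = 4 + (-x/2 - S*x*(S + 2*x)/2) = 4 - x/2 - S*x*(S + 2*x)/2)
(v(-1, 0) + 7)**2 = ((4 - 1/2*0 - 1*(-1)*0**2 - 1/2*0*(-1)**2) + 7)**2 = ((4 + 0 - 1*(-1)*0 - 1/2*0*1) + 7)**2 = ((4 + 0 + 0 + 0) + 7)**2 = (4 + 7)**2 = 11**2 = 121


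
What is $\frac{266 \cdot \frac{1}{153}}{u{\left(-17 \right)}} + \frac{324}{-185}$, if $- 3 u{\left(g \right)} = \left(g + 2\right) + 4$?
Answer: $- \frac{132554}{103785} \approx -1.2772$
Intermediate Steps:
$u{\left(g \right)} = -2 - \frac{g}{3}$ ($u{\left(g \right)} = - \frac{\left(g + 2\right) + 4}{3} = - \frac{\left(2 + g\right) + 4}{3} = - \frac{6 + g}{3} = -2 - \frac{g}{3}$)
$\frac{266 \cdot \frac{1}{153}}{u{\left(-17 \right)}} + \frac{324}{-185} = \frac{266 \cdot \frac{1}{153}}{-2 - - \frac{17}{3}} + \frac{324}{-185} = \frac{266 \cdot \frac{1}{153}}{-2 + \frac{17}{3}} + 324 \left(- \frac{1}{185}\right) = \frac{266}{153 \cdot \frac{11}{3}} - \frac{324}{185} = \frac{266}{153} \cdot \frac{3}{11} - \frac{324}{185} = \frac{266}{561} - \frac{324}{185} = - \frac{132554}{103785}$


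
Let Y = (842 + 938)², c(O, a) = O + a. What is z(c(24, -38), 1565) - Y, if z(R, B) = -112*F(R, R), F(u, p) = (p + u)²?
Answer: -3256208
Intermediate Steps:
z(R, B) = -448*R² (z(R, B) = -112*(R + R)² = -112*4*R² = -448*R²)
Y = 3168400 (Y = 1780² = 3168400)
z(c(24, -38), 1565) - Y = -448*(24 - 38)² - 1*3168400 = -448*(-14)² - 3168400 = -448*196 - 3168400 = -87808 - 3168400 = -3256208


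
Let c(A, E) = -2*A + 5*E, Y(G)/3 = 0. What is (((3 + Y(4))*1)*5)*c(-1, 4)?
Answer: 330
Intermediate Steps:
Y(G) = 0 (Y(G) = 3*0 = 0)
(((3 + Y(4))*1)*5)*c(-1, 4) = (((3 + 0)*1)*5)*(-2*(-1) + 5*4) = ((3*1)*5)*(2 + 20) = (3*5)*22 = 15*22 = 330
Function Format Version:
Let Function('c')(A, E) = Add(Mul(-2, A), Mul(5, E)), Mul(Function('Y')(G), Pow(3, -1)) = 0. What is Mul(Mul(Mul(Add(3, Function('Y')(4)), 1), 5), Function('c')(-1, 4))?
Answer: 330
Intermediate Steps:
Function('Y')(G) = 0 (Function('Y')(G) = Mul(3, 0) = 0)
Mul(Mul(Mul(Add(3, Function('Y')(4)), 1), 5), Function('c')(-1, 4)) = Mul(Mul(Mul(Add(3, 0), 1), 5), Add(Mul(-2, -1), Mul(5, 4))) = Mul(Mul(Mul(3, 1), 5), Add(2, 20)) = Mul(Mul(3, 5), 22) = Mul(15, 22) = 330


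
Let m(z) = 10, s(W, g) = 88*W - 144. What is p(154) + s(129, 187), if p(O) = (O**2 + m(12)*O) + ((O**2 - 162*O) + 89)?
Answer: 35321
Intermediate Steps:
s(W, g) = -144 + 88*W
p(O) = 89 - 152*O + 2*O**2 (p(O) = (O**2 + 10*O) + ((O**2 - 162*O) + 89) = (O**2 + 10*O) + (89 + O**2 - 162*O) = 89 - 152*O + 2*O**2)
p(154) + s(129, 187) = (89 - 152*154 + 2*154**2) + (-144 + 88*129) = (89 - 23408 + 2*23716) + (-144 + 11352) = (89 - 23408 + 47432) + 11208 = 24113 + 11208 = 35321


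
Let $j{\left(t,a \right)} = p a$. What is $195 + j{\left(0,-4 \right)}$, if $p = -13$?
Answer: $247$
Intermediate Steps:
$j{\left(t,a \right)} = - 13 a$
$195 + j{\left(0,-4 \right)} = 195 - -52 = 195 + 52 = 247$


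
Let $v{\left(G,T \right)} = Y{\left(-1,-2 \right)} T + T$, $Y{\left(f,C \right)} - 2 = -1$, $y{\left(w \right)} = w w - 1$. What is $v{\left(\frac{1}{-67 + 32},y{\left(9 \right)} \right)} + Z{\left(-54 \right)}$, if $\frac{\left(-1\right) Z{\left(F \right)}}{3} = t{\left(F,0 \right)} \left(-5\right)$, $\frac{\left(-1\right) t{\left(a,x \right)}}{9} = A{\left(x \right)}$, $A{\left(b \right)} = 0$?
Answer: $160$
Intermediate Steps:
$y{\left(w \right)} = -1 + w^{2}$ ($y{\left(w \right)} = w^{2} - 1 = -1 + w^{2}$)
$t{\left(a,x \right)} = 0$ ($t{\left(a,x \right)} = \left(-9\right) 0 = 0$)
$Y{\left(f,C \right)} = 1$ ($Y{\left(f,C \right)} = 2 - 1 = 1$)
$Z{\left(F \right)} = 0$ ($Z{\left(F \right)} = - 3 \cdot 0 \left(-5\right) = \left(-3\right) 0 = 0$)
$v{\left(G,T \right)} = 2 T$ ($v{\left(G,T \right)} = 1 T + T = T + T = 2 T$)
$v{\left(\frac{1}{-67 + 32},y{\left(9 \right)} \right)} + Z{\left(-54 \right)} = 2 \left(-1 + 9^{2}\right) + 0 = 2 \left(-1 + 81\right) + 0 = 2 \cdot 80 + 0 = 160 + 0 = 160$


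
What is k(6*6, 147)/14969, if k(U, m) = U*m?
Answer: 5292/14969 ≈ 0.35353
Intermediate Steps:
k(6*6, 147)/14969 = ((6*6)*147)/14969 = (36*147)*(1/14969) = 5292*(1/14969) = 5292/14969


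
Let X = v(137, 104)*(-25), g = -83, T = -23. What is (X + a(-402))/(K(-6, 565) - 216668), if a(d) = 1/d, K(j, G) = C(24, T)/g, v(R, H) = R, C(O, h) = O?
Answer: 114278633/7229354136 ≈ 0.015808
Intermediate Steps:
K(j, G) = -24/83 (K(j, G) = 24/(-83) = 24*(-1/83) = -24/83)
X = -3425 (X = 137*(-25) = -3425)
(X + a(-402))/(K(-6, 565) - 216668) = (-3425 + 1/(-402))/(-24/83 - 216668) = (-3425 - 1/402)/(-17983468/83) = -1376851/402*(-83/17983468) = 114278633/7229354136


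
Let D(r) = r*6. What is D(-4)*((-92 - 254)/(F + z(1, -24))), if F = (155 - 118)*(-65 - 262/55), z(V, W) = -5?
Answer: -114180/35561 ≈ -3.2108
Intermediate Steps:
D(r) = 6*r
F = -141969/55 (F = 37*(-65 - 262*1/55) = 37*(-65 - 262/55) = 37*(-3837/55) = -141969/55 ≈ -2581.3)
D(-4)*((-92 - 254)/(F + z(1, -24))) = (6*(-4))*((-92 - 254)/(-141969/55 - 5)) = -(-8304)/(-142244/55) = -(-8304)*(-55)/142244 = -24*9515/71122 = -114180/35561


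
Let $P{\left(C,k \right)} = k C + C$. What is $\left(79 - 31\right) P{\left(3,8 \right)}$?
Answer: $1296$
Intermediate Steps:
$P{\left(C,k \right)} = C + C k$ ($P{\left(C,k \right)} = C k + C = C + C k$)
$\left(79 - 31\right) P{\left(3,8 \right)} = \left(79 - 31\right) 3 \left(1 + 8\right) = 48 \cdot 3 \cdot 9 = 48 \cdot 27 = 1296$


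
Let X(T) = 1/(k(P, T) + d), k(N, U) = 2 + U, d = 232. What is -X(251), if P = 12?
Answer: -1/485 ≈ -0.0020619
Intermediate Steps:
X(T) = 1/(234 + T) (X(T) = 1/((2 + T) + 232) = 1/(234 + T))
-X(251) = -1/(234 + 251) = -1/485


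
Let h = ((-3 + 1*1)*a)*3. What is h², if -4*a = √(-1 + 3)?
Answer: 9/2 ≈ 4.5000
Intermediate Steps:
a = -√2/4 (a = -√(-1 + 3)/4 = -√2/4 ≈ -0.35355)
h = 3*√2/2 (h = ((-3 + 1*1)*(-√2/4))*3 = ((-3 + 1)*(-√2/4))*3 = -(-1)*√2/2*3 = (√2/2)*3 = 3*√2/2 ≈ 2.1213)
h² = (3*√2/2)² = 9/2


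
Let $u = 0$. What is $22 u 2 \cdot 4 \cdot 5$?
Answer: $0$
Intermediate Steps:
$22 u 2 \cdot 4 \cdot 5 = 22 \cdot 0 \cdot 2 \cdot 4 \cdot 5 = 22 \cdot 0 \cdot 8 \cdot 5 = 22 \cdot 0 \cdot 40 = 22 \cdot 0 = 0$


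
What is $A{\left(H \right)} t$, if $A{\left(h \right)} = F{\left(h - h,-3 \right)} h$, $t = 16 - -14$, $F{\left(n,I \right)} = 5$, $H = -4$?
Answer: $-600$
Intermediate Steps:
$t = 30$ ($t = 16 + 14 = 30$)
$A{\left(h \right)} = 5 h$
$A{\left(H \right)} t = 5 \left(-4\right) 30 = \left(-20\right) 30 = -600$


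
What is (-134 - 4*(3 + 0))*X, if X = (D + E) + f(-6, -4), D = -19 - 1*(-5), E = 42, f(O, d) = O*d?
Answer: -7592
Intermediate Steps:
D = -14 (D = -19 + 5 = -14)
X = 52 (X = (-14 + 42) - 6*(-4) = 28 + 24 = 52)
(-134 - 4*(3 + 0))*X = (-134 - 4*(3 + 0))*52 = (-134 - 4*3)*52 = (-134 - 12)*52 = -146*52 = -7592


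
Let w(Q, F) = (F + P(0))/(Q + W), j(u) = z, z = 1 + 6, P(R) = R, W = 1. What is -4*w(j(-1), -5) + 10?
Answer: 25/2 ≈ 12.500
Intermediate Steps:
z = 7
j(u) = 7
w(Q, F) = F/(1 + Q) (w(Q, F) = (F + 0)/(Q + 1) = F/(1 + Q))
-4*w(j(-1), -5) + 10 = -(-20)/(1 + 7) + 10 = -(-20)/8 + 10 = -4*(-5/8) + 10 = 5/2 + 10 = 25/2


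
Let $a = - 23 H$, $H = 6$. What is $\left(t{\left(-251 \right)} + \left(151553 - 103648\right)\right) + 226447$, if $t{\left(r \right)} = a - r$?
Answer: $274465$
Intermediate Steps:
$a = -138$ ($a = \left(-23\right) 6 = -138$)
$t{\left(r \right)} = -138 - r$
$\left(t{\left(-251 \right)} + \left(151553 - 103648\right)\right) + 226447 = \left(\left(-138 - -251\right) + \left(151553 - 103648\right)\right) + 226447 = \left(\left(-138 + 251\right) + \left(151553 - 103648\right)\right) + 226447 = \left(113 + 47905\right) + 226447 = 48018 + 226447 = 274465$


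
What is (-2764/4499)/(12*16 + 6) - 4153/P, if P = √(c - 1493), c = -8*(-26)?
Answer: -1382/445401 + 4153*I*√1285/1285 ≈ -0.0031028 + 115.85*I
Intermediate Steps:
c = 208
P = I*√1285 (P = √(208 - 1493) = √(-1285) = I*√1285 ≈ 35.847*I)
(-2764/4499)/(12*16 + 6) - 4153/P = (-2764/4499)/(12*16 + 6) - 4153*(-I*√1285/1285) = (-2764*1/4499)/(192 + 6) - (-4153)*I*√1285/1285 = -2764/4499/198 + 4153*I*√1285/1285 = -2764/4499*1/198 + 4153*I*√1285/1285 = -1382/445401 + 4153*I*√1285/1285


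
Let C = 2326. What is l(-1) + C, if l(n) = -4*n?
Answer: 2330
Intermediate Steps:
l(-1) + C = -4*(-1) + 2326 = 4 + 2326 = 2330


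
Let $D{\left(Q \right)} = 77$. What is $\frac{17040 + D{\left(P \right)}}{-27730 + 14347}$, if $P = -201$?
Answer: $- \frac{17117}{13383} \approx -1.279$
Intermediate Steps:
$\frac{17040 + D{\left(P \right)}}{-27730 + 14347} = \frac{17040 + 77}{-27730 + 14347} = \frac{17117}{-13383} = 17117 \left(- \frac{1}{13383}\right) = - \frac{17117}{13383}$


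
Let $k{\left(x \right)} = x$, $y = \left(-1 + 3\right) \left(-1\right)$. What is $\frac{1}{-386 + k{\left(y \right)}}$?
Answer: $- \frac{1}{388} \approx -0.0025773$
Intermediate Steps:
$y = -2$ ($y = 2 \left(-1\right) = -2$)
$\frac{1}{-386 + k{\left(y \right)}} = \frac{1}{-386 - 2} = \frac{1}{-388} = - \frac{1}{388}$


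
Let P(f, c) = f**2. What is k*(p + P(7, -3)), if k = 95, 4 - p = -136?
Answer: 17955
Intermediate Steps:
p = 140 (p = 4 - 1*(-136) = 4 + 136 = 140)
k*(p + P(7, -3)) = 95*(140 + 7**2) = 95*(140 + 49) = 95*189 = 17955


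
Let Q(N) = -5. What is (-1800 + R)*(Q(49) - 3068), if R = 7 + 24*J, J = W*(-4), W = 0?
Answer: 5509889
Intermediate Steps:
J = 0 (J = 0*(-4) = 0)
R = 7 (R = 7 + 24*0 = 7 + 0 = 7)
(-1800 + R)*(Q(49) - 3068) = (-1800 + 7)*(-5 - 3068) = -1793*(-3073) = 5509889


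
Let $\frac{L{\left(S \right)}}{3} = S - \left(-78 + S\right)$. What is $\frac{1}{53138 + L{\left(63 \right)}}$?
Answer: $\frac{1}{53372} \approx 1.8736 \cdot 10^{-5}$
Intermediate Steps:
$L{\left(S \right)} = 234$ ($L{\left(S \right)} = 3 \left(S - \left(-78 + S\right)\right) = 3 \cdot 78 = 234$)
$\frac{1}{53138 + L{\left(63 \right)}} = \frac{1}{53138 + 234} = \frac{1}{53372}$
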